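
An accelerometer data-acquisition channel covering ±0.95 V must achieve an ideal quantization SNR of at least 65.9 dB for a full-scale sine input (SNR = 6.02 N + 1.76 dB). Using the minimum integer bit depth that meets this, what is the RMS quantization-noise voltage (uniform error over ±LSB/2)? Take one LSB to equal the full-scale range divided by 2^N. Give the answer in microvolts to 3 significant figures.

Range = 0.95 − (-0.95) = 1.9 V.
N ≥ (65.9 − 1.76)/6.02 = 10.654 → N_min = 11.
Step size = 1.9/2048 V = 0.92773 mV.
RMS noise = LSB/√12 = 268 µV.

268 µV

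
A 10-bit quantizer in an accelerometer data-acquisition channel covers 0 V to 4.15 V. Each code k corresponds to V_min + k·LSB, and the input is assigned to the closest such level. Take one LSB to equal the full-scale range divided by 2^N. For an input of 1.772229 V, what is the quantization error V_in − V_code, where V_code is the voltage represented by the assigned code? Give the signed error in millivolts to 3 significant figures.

+1.18 mV

V_FS = 4.15 V. LSB = 4.15 V / 2^10 ≈ 4.053 mV.
Position in LSBs: (1.772229 − (0)) × 1024/4.15 = 437.2922; rounding gives k = 437.
Reconstructed level: 0 + 437 × 4.15/1024 V = 1.771044922 V.
e = 1.772229 − (1.771044922) = +1.18 mV.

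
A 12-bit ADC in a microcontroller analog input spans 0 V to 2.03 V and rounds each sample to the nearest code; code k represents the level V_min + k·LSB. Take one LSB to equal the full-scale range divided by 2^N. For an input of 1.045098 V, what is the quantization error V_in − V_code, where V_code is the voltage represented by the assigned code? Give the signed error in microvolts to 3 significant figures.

−134 µV

V_FS = 2.03 V. LSB = 2.03 V / 2^12 ≈ 495.6 µV.
(V_in − V_min)/LSB = (1.045098 − (0)) × 4096/2.03 = 2108.7298 → nearest code k = 2109.
V_code = V_min + k × range/2^12 = 0 + 2109 × 2.03/4096 = 1.045231934 V.
e = 1.045098 − (1.045231934) = −134 µV.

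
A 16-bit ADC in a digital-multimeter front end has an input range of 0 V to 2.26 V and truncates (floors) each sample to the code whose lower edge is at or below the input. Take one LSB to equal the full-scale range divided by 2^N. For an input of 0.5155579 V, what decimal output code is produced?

14950

Span = 2.26 V. LSB = 2.26 V / 2^16 ≈ 34.48 µV.
V_in − V_min = 0.5155579 − (0) = 0.5155579 V.
Divide by LSB: 0.5155579 × 65536/2.26 = 14950.2666.
Truncating gives code 14950.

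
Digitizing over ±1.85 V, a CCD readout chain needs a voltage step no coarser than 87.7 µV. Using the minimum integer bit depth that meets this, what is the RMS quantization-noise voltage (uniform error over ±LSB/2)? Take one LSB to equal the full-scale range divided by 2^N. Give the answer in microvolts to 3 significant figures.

16.3 µV

The full-scale span is 1.85 − (-1.85) = 3.7 V.
Levels needed ≥ 3.7/87.7 µV = 42190. 2^16 = 65536 suffices, so N_min = 16.
One LSB is 3.7 V / 65536 = 56.458 µV.
RMS noise = LSB/√12 = 16.3 µV.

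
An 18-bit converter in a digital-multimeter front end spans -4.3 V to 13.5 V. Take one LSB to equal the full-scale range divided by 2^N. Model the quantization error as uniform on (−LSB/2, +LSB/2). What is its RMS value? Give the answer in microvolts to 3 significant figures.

19.6 µV

Span: 13.5 V − (-4.3 V) = 17.8 V.
One LSB is 17.8 V / 262144 = 67.902 µV.
V_rms = LSB/√12 = 67.902 µV / √12 = 19.6 µV.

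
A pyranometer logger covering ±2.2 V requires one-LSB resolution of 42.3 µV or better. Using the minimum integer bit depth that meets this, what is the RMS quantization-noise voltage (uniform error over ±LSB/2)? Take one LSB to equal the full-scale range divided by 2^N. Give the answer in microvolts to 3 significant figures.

The full-scale span is 2.2 − (-2.2) = 4.4 V.
Need 2^N ≥ 4.4 V / 42.3 µV = 104000 → N_min = 17.
LSB = 4.4 V ÷ 2^17 = 4.4/131072 V = 33.569 µV.
RMS noise = LSB/√12 = 9.69 µV.

9.69 µV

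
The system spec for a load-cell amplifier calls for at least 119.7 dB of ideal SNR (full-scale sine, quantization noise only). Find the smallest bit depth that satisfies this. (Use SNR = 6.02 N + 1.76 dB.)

Required N = ⌈(119.7 − 1.76)/6.02⌉ = ⌈19.591⌉ = 20.

20 bits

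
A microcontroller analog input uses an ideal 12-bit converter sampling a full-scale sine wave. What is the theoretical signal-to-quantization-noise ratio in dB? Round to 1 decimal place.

SNR = 6.02·12 + 1.76 = 74.00 dB.

74.0 dB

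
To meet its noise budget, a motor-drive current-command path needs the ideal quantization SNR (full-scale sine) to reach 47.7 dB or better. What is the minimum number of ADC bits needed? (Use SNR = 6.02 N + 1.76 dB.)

6.02 N + 1.76 ≥ 47.7 gives N ≥ 7.631, so the minimum integer is 8.

8 bits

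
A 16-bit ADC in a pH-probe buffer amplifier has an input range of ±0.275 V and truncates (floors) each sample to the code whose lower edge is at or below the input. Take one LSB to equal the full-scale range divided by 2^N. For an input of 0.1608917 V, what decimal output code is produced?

The full-scale span is 0.275 − (-0.275) = 0.55 V. LSB = 0.55 V / 2^16 ≈ 8.392 µV.
V_in − V_min = 0.1608917 − (-0.275) = 0.4358917 V.
Divide by LSB: 0.4358917 × 65536/0.55 = 51939.2699.
Truncating gives code 51939.

51939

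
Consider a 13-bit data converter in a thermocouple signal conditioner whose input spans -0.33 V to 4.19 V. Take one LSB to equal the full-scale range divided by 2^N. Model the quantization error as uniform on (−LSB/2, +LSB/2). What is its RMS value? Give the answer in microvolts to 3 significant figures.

159 µV

Span: 4.19 V − (-0.33 V) = 4.52 V.
Step size = 4.52/8192 V = 0.55176 mV.
σ_q = LSB/√12 = 0.55176 mV/3.4641 = 159 µV.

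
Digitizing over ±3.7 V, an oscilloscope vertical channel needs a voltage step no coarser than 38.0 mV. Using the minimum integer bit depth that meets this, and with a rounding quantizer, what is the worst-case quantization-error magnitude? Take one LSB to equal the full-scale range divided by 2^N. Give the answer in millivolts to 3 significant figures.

Full-scale range = 3.7 V − (-3.7 V) = 7.4 V.
Need 2^N ≥ 7.4 V / 38.0 mV = 194.7 → N_min = 8.
LSB = 7.4 V ÷ 2^8 = 7.4/256 V = 28.906 mV.
|e|_max = LSB/2 = 14.5 mV.

14.5 mV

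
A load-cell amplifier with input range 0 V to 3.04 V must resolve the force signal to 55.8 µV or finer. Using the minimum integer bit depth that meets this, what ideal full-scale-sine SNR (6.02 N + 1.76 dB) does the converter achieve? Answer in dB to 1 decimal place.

98.1 dB

V_FS = 3.04 V.
Required number of levels: 3.04/55.8 µV = 54480; smallest N with 2^N ≥ that is 16.
6.02(16) + 1.76 = 98.08 dB.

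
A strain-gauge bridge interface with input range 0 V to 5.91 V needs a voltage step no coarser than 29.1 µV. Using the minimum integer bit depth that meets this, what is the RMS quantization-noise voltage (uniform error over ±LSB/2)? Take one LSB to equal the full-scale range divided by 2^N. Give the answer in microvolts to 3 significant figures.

6.51 µV

Span = 5.91 V.
5.91 V / 29.1 µV = 203100. Since 2^17 = 131072 and 2^18 = 262144, N = 18.
LSB = 5.91 V ÷ 2^18 = 5.91/262144 V = 22.545 µV.
RMS noise = LSB/√12 = 6.51 µV.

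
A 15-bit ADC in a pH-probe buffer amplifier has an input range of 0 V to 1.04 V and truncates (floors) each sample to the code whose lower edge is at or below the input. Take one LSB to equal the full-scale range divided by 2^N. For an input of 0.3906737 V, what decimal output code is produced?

Span = 1.04 V. LSB = 1.04 V / 2^15 ≈ 31.74 µV.
(V_in − V_min) × 2^15/range = (0.3906737 − (0)) × 32768/1.04 = 12309.227.
Floor → code = 12309.

12309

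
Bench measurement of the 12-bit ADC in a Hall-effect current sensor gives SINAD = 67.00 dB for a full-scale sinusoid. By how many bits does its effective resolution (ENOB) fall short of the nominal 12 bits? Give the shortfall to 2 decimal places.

Effective bits = (67.00 − 1.76)/6.02 = 10.8372.
Lost resolution: 12 − 10.8372 = 1.1628 bits.

1.16 bits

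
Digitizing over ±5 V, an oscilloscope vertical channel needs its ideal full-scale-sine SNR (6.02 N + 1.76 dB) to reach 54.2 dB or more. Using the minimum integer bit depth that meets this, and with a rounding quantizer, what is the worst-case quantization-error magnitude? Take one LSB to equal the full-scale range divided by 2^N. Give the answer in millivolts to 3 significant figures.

Span: 5 V − (-5 V) = 10 V.
N ≥ (54.2 − 1.76)/6.02 = 8.711 → N_min = 9.
One LSB is 10 V / 512 = 19.531 mV.
Max error for round-to-nearest is LSB/2 = 9.77 mV.

9.77 mV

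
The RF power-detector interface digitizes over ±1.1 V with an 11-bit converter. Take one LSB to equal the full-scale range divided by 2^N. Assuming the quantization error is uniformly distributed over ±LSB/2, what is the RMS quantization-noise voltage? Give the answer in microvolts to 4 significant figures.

310.1 µV

Full-scale range = 1.1 V − (-1.1 V) = 2.2 V.
Step size = 2.2/2048 V = 1.07422 mV.
RMS of a uniform error over width LSB is LSB/√12 = 310.1 µV.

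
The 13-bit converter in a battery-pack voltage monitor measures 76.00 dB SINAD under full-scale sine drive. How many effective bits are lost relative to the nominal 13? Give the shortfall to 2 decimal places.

Effective bits = (76.00 − 1.76)/6.02 = 12.3322.
Lost resolution: 13 − 12.3322 = 0.6678 bits.

0.67 bits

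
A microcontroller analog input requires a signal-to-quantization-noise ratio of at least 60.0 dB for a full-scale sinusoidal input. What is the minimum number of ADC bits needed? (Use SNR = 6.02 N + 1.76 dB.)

10 bits

Required N = ⌈(60.0 − 1.76)/6.02⌉ = ⌈9.674⌉ = 10.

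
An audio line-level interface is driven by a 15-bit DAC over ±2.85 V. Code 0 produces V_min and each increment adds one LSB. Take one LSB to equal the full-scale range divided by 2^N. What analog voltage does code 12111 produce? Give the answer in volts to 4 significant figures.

-0.7433 V

Full-scale range = 2.85 V − (-2.85 V) = 5.7 V. LSB = 5.7 V / 2^15.
Output = V_min + (12111/32768) × range = -2.85 + 0.369598 × 5.7 V
      = -2.85 + 2.10671 = -0.743289 V.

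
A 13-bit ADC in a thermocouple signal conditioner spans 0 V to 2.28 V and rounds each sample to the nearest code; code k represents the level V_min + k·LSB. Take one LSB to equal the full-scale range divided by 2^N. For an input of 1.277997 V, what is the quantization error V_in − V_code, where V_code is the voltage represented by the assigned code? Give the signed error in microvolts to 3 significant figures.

Range is 2.28 V. LSB = 2.28 V / 2^13 ≈ 278.3 µV.
(1.277997 − (0)) / LSB = 1.277997 × 8192/2.28 = 4591.8208. Nearest integer: k = 4592.
V_code = 0 + (4592/8192) × 2.28 = 1.278046875 V.
e = 1.277997 − (1.278046875) = −49.9 µV.

−49.9 µV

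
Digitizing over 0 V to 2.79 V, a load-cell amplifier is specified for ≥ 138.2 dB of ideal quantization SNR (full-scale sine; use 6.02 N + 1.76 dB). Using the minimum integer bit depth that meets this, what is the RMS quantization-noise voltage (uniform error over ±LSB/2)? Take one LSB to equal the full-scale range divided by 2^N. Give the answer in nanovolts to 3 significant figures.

Span = 2.79 V.
N ≥ (138.2 − 1.76)/6.02 = 22.664 → N_min = 23.
One LSB is 2.79 V / 8388608 = 332.59 nV.
V_rms = LSB/√12 = 96.0 nV.

96.0 nV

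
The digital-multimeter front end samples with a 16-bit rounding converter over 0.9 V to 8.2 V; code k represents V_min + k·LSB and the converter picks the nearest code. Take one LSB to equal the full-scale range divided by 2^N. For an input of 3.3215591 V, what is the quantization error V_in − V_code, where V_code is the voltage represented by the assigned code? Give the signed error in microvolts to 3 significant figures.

−41.2 µV

Span: 8.2 V − (0.9 V) = 7.3 V. LSB = 7.3 V / 2^16 ≈ 111.4 µV.
(V_in − V_min)/LSB = (3.3215591 − (0.9)) × 65536/7.3 = 21739.6298 → nearest code k = 21740.
Reconstructed level: 0.9 + 21740 × 7.3/65536 V = 3.3216003418 V.
V_in − V_code = 3.3215591 − (3.3216003418) = −41.2 µV.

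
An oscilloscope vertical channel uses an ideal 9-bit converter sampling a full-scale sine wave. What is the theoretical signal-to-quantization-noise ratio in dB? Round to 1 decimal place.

55.9 dB

For an ideal N-bit converter with full-scale sine input, SNR = 6.02 N + 1.76 dB. SNR = 6.02 × 9 + 1.76 = 54.18 + 1.76 = 55.94 dB.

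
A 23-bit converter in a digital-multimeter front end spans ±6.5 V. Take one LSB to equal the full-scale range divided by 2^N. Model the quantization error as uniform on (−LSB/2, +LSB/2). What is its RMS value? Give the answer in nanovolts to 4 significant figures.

Full-scale range = 6.5 V − (-6.5 V) = 13 V.
One LSB is 13 V / 8388608 = 1.54972 µV.
RMS of a uniform error over width LSB is LSB/√12 = 447.4 nV.

447.4 nV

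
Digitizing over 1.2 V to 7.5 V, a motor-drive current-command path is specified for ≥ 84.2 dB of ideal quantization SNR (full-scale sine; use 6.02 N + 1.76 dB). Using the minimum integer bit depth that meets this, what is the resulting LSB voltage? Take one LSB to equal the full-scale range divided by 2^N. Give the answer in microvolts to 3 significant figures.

Span: 7.5 V − (1.2 V) = 6.3 V.
N ≥ (84.2 − 1.76)/6.02 = 13.694 → N_min = 14.
LSB = 6.3 V / 2^14 = 385 µV.

385 µV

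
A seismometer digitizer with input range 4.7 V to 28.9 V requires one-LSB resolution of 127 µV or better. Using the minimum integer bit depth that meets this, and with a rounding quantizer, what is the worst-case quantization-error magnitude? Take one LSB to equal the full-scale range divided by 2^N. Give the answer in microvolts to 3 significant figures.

The full-scale span is 28.9 − (4.7) = 24.2 V.
Need 2^N ≥ 24.2 V / 127 µV = 190600 → N_min = 18.
LSB = 24.2 V / 2^18 = 92.316 µV.
Max error for round-to-nearest is LSB/2 = 46.2 µV.

46.2 µV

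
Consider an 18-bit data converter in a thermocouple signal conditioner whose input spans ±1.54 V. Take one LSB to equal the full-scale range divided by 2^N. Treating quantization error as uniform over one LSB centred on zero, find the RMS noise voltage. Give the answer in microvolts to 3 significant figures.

Full-scale range = 1.54 V − (-1.54 V) = 3.08 V.
LSB = 3.08 V ÷ 2^18 = 3.08/262144 V = 11.749 µV.
V_rms = LSB/√12 = 11.749 µV / √12 = 3.39 µV.

3.39 µV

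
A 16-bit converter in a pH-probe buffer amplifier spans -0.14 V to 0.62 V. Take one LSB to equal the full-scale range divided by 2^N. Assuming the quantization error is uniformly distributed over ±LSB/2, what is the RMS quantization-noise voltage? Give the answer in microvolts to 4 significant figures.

3.348 µV

The full-scale span is 0.62 − (-0.14) = 0.76 V.
LSB = 0.76 V / 2^16 = 11.5967 µV.
RMS of a uniform error over width LSB is LSB/√12 = 3.348 µV.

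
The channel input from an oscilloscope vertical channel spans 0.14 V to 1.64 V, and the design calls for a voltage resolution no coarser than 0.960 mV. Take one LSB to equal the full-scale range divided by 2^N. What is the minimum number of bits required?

11 bits

Full-scale range = 1.64 V − (0.14 V) = 1.5 V.
Levels needed ≥ 1.5/0.960 mV = 1562. 2^11 = 2048 suffices, so N_min = 11.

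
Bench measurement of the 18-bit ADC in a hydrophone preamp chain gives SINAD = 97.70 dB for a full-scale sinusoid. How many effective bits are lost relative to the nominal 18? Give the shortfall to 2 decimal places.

2.06 bits

ENOB = (SINAD − 1.76)/6.02 = (97.70 − 1.76)/6.02 = 15.9369 bits.
Shortfall = 18 − 15.9369 = 2.0631 bits.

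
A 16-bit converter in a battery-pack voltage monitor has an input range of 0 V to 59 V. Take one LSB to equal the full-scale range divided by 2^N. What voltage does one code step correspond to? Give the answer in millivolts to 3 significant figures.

Full-scale range = 59 V.
Number of codes = 2^16 = 65536.
Step size = 59/65536 V = 0.900 mV.

0.900 mV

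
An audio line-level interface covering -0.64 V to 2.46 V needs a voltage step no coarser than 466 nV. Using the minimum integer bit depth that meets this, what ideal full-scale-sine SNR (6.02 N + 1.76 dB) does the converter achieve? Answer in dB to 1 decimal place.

140.2 dB

The full-scale span is 2.46 − (-0.64) = 3.1 V.
Levels needed ≥ 3.1/466 nV = 6.652e6. 2^23 = 8388608 suffices, so N_min = 23.
SNR = 6.02 × 23 + 1.76 = 140.22 dB.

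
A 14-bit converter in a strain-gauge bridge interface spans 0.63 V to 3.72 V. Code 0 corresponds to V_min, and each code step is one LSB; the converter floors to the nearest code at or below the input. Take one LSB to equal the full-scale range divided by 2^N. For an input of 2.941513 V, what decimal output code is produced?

12256

The full-scale span is 3.72 − (0.63) = 3.09 V. LSB = 3.09 V / 2^14 ≈ 188.6 µV.
V_in − V_min = 2.941513 − (0.63) = 2.311513 V.
Divide by LSB: 2.311513 × 16384/3.09 = 12256.2553.
Truncating gives code 12256.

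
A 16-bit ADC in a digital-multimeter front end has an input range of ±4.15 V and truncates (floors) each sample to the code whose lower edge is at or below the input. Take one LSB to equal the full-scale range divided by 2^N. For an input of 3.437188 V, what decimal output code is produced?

Full-scale range = 4.15 V − (-4.15 V) = 8.3 V. LSB = 8.3 V / 2^16 ≈ 126.6 µV.
code = ⌊(V_in − V_min)/LSB⌋ = ⌊(V_in − V_min) × 2^16 / range⌋
     = ⌊(3.437188 − (-4.15)) × 65536 / 8.3⌋ = ⌊7.587188 × 65536/8.3⌋
     = ⌊59907.705⌋ = 59907.

59907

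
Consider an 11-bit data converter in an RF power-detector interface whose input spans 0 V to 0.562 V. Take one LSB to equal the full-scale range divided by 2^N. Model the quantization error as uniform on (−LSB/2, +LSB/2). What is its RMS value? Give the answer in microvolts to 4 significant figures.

Full-scale range = 0.562 V.
LSB = 0.562 V ÷ 2^11 = 0.562/2048 V = 274.414 µV.
For a uniform distribution on [−LSB/2, +LSB/2], V_rms = LSB/√12 = 274.414 µV/3.4641 = 79.22 µV.

79.22 µV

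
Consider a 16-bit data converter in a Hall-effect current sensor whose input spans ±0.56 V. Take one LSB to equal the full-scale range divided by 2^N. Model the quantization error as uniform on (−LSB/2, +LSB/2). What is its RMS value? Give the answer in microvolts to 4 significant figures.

4.933 µV

Span: 0.56 V − (-0.56 V) = 1.12 V.
LSB = 1.12 V ÷ 2^16 = 1.12/65536 V = 17.0898 µV.
RMS of a uniform error over width LSB is LSB/√12 = 4.933 µV.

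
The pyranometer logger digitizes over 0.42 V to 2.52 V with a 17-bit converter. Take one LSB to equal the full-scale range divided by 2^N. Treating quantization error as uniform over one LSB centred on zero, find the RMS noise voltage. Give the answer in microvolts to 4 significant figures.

4.625 µV

Range = 2.52 − (0.42) = 2.1 V.
One LSB is 2.1 V / 131072 = 16.0217 µV.
V_rms = LSB/√12 = 16.0217 µV / √12 = 4.625 µV.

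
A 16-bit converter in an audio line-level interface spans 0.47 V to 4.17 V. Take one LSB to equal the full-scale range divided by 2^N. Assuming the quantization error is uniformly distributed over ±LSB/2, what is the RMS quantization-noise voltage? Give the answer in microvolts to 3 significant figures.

16.3 µV

The full-scale span is 4.17 − (0.47) = 3.7 V.
One LSB is 3.7 V / 65536 = 56.458 µV.
V_rms = LSB/√12 = 56.458 µV / √12 = 16.3 µV.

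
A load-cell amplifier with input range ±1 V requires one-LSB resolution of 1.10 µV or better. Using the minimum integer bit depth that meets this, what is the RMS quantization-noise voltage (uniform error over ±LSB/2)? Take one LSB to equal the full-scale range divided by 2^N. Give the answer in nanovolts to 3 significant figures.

275 nV

Full-scale range = 1 V − (-1 V) = 2 V.
Need 2^N ≥ 2 V / 1.10 µV = 1.818e6 → N_min = 21.
Step size = 2/2097152 V = 0.95367 µV.
σ_q = LSB/√12 = 0.95367 µV/3.4641 = 275 nV.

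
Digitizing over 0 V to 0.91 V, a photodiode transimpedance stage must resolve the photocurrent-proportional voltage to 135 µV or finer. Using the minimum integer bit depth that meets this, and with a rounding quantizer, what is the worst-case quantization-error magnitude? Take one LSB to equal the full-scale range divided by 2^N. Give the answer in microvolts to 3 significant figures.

Full-scale range = 0.91 V.
0.91 V / 135 µV = 6741. Since 2^12 = 4096 and 2^13 = 8192, N = 13.
LSB = 0.91 V / 2^13 = 111.08 µV.
|e|_max = LSB/2 = 55.5 µV.

55.5 µV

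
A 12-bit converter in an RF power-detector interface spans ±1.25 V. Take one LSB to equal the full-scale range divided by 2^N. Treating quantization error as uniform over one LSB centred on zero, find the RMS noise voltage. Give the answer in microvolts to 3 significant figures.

176 µV

Range = 1.25 − (-1.25) = 2.5 V.
One LSB is 2.5 V / 4096 = 0.61035 mV.
σ_q = LSB/√12 = 0.61035 mV/3.4641 = 176 µV.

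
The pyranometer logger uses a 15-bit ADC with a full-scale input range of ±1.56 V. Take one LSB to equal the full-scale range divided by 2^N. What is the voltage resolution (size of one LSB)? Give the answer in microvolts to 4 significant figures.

Range = 1.56 − (-1.56) = 3.12 V.
Number of codes = 2^15 = 32768.
LSB = 3.12 V / 2^15 = 95.21 µV.

95.21 µV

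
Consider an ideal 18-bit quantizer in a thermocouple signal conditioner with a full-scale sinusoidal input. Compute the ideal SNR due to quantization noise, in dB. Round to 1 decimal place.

6.02(18) + 1.76 = 108.36 + 1.76 = 110.12 dB.

110.1 dB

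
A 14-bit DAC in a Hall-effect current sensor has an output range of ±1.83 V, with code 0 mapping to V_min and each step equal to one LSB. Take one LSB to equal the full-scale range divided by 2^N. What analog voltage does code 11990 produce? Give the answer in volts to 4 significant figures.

Span: 1.83 V − (-1.83 V) = 3.66 V. LSB = 3.66 V / 2^14.
Output = V_min + (11990/16384) × range = -1.83 + 0.731812 × 3.66 V
      = -1.83 V + 2.67843 V = 0.848430 V.

0.8484 V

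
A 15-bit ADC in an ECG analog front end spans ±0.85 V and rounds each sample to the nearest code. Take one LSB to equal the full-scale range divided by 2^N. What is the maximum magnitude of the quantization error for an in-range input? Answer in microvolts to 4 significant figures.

25.94 µV

Range = 0.85 − (-0.85) = 1.7 V.
Step size = 1.7/32768 V = 51.8799 µV.
A rounding quantizer has |error| ≤ LSB/2 = 25.94 µV.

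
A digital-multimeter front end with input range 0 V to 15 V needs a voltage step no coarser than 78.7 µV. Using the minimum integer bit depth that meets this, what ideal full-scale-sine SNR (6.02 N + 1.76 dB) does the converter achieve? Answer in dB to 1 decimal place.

Range is 15 V.
15 V / 78.7 µV = 190600. Since 2^17 = 131072 and 2^18 = 262144, N = 18.
SNR = 6.02 × 18 + 1.76 = 110.12 dB.

110.1 dB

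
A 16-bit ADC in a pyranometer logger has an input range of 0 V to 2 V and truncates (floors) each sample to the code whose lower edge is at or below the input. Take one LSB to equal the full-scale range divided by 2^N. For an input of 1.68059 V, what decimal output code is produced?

V_FS = 2 V. LSB = 2 V / 2^16 ≈ 30.52 µV.
(V_in − V_min) × 2^16/range = (1.68059 − (0)) × 65536/2 = 55069.573.
Floor → code = 55069.

55069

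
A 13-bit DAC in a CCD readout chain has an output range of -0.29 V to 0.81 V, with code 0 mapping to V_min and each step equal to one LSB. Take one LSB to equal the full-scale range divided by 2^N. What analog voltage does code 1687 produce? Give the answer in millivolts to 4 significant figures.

-63.47 mV

The full-scale span is 0.81 − (-0.29) = 1.1 V. LSB = 1.1 V / 2^13.
V_out = -0.29 + 1687 × (1.1/8192) V
      = -0.29 V + 0.226526 V = -0.0634741 V.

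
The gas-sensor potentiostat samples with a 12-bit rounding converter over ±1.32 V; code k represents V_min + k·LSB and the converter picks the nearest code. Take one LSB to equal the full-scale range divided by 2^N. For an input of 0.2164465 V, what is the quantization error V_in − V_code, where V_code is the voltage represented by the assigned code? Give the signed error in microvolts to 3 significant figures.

Full-scale range = 1.32 V − (-1.32 V) = 2.64 V. LSB = 2.64 V / 2^12 ≈ 0.6445 mV.
Position in LSBs: (0.2164465 − (-1.32)) × 4096/2.64 = 2383.8200; rounding gives k = 2384.
Reconstructed level: -1.32 + 2384 × 2.64/4096 V = 0.2165625000 V.
V_in − V_code = 0.2164465 − (0.2165625000) = −116 µV.

−116 µV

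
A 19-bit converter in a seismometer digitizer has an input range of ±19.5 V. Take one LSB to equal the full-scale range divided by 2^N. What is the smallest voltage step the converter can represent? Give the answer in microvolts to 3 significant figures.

74.4 µV

Range = 19.5 − (-19.5) = 39 V.
There are 2^19 = 524288 steps.
LSB = 39 V / 2^19 = 74.4 µV.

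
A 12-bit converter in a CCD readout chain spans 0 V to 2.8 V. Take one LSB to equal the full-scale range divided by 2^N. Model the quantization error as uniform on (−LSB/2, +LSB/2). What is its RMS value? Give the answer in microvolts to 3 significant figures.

Range is 2.8 V.
Step size = 2.8/4096 V = 0.68359 mV.
V_rms = LSB/√12 = 0.68359 mV / √12 = 197 µV.

197 µV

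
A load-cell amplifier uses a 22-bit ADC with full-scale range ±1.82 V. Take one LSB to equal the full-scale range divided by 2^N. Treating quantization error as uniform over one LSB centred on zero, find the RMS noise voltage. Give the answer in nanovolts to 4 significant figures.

Span: 1.82 V − (-1.82 V) = 3.64 V.
One LSB is 3.64 V / 4194304 = 0.867844 µV.
σ_q = LSB/√12 = 0.867844 µV/3.4641 = 250.5 nV.

250.5 nV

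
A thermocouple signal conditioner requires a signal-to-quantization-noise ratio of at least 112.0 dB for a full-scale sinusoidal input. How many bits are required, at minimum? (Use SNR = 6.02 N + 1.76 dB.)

19 bits

N ≥ (112.0 − 1.76)/6.02 = 18.312 → N_min = 19.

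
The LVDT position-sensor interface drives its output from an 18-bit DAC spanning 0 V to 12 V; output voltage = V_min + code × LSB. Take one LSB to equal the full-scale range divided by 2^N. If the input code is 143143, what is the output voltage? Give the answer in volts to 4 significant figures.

6.553 V

V_FS = 12 V. LSB = 12 V / 2^18.
Output = V_min + (143143/262144) × range = 0 + 0.546047 × 12 V
      = 0 + 6.55257 = 6.55257 V.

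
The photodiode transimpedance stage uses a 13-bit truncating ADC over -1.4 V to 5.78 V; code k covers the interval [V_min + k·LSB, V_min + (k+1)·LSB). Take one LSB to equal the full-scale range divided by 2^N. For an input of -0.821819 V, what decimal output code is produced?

659

Span: 5.78 V − (-1.4 V) = 7.18 V. LSB = 7.18 V / 2^13 ≈ 0.8765 mV.
(V_in − V_min) × 2^13/range = (-0.821819 − (-1.4)) × 8192/7.18 = 659.674.
Floor → code = 659.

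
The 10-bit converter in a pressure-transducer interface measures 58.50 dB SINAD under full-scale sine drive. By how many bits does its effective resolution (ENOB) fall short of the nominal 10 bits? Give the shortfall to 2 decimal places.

ENOB = (SINAD − 1.76)/6.02 = (58.50 − 1.76)/6.02 = 9.4252 bits.
Shortfall = 10 − 9.4252 = 0.5748 bits.

0.57 bits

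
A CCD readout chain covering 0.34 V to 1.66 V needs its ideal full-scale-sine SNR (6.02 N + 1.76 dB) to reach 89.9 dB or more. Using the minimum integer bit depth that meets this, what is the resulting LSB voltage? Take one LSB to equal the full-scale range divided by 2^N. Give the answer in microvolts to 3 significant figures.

40.3 µV

Span: 1.66 V − (0.34 V) = 1.32 V.
Solving 6.02 N ≥ 89.9 − 1.76: N ≥ 14.641. Round up → N = 15.
LSB = 1.32 V ÷ 2^15 = 1.32/32768 V = 40.3 µV.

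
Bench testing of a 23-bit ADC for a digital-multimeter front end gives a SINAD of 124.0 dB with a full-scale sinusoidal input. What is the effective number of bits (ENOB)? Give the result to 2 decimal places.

20.31 bits

Inverting SNR = 6.02 N + 1.76: N_eff = (124.0 − 1.76)/6.02 = 20.3056.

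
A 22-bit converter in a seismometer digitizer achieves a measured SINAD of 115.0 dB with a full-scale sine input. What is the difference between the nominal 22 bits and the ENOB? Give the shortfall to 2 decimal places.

N_eff = (115.0 − 1.76)/6.02 = 18.8106 bits.
Lost resolution: 22 − 18.8106 = 3.1894 bits.

3.19 bits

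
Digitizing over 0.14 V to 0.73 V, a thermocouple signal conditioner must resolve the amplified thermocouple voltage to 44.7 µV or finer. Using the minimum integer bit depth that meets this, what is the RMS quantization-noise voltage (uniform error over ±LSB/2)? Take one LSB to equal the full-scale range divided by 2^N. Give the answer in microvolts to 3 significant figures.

Span: 0.73 V − (0.14 V) = 0.59 V.
Levels needed ≥ 0.59/44.7 µV = 13200. 2^14 = 16384 suffices, so N_min = 14.
Step size = 0.59/16384 V = 36.011 µV.
RMS noise = LSB/√12 = 10.4 µV.

10.4 µV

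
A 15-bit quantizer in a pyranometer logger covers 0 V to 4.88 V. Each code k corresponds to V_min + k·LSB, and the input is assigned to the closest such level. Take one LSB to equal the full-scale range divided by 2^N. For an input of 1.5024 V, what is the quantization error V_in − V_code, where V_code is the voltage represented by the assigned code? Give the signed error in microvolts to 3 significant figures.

+36.7 µV

Range is 4.88 V. LSB = 4.88 V / 2^15 ≈ 148.9 µV.
Position in LSBs: (1.5024 − (0)) × 32768/4.88 = 10088.2466; rounding gives k = 10088.
V_code = V_min + k × range/2^15 = 0 + 10088 × 4.88/32768 = 1.5023632813 V.
e = 1.5024 − (1.5023632813) = +36.7 µV.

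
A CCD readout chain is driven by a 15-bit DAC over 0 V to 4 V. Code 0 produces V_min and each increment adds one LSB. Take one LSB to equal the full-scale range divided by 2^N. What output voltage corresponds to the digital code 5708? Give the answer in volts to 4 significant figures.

Range is 4 V. LSB = 4 V / 2^15.
V_out = V_min + code × LSB = 0 V + 5708 × 4 V / 32768
      = 0 + 0.696777 = 0.696777 V.

0.6968 V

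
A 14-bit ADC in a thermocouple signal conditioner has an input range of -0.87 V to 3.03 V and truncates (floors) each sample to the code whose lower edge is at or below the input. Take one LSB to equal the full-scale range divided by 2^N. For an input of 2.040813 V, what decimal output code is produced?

The full-scale span is 3.03 − (-0.87) = 3.9 V. LSB = 3.9 V / 2^14 ≈ 238.0 µV.
(V_in − V_min) × 2^14/range = (2.040813 − (-0.87)) × 16384/3.9 = 12228.400.
Floor → code = 12228.

12228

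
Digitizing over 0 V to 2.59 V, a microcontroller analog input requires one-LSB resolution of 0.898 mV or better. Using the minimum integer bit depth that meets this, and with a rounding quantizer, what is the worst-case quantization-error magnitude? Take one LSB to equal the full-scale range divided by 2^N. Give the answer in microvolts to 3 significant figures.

Range is 2.59 V.
2.59 V / 0.898 mV = 2884. Since 2^11 = 2048 and 2^12 = 4096, N = 12.
Step size = 2.59/4096 V = 0.63232 mV.
|e|_max = LSB/2 = 316 µV.

316 µV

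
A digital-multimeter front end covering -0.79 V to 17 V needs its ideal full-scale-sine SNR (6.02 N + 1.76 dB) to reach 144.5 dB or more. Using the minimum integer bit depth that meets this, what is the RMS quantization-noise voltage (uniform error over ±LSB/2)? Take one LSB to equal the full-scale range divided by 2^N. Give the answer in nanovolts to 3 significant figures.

306 nV

Range = 17 − (-0.79) = 17.79 V.
Required N = ⌈(144.5 − 1.76)/6.02⌉ = ⌈23.711⌉ = 24.
LSB = 17.79 V ÷ 2^24 = 17.79/16777216 V = 1.0604 µV.
RMS noise = LSB/√12 = 306 nV.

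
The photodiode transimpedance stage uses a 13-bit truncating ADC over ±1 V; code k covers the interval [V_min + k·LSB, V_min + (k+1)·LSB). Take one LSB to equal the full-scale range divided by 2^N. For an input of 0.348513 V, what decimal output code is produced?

Full-scale range = 1 V − (-1 V) = 2 V. LSB = 2 V / 2^13 ≈ 244.1 µV.
V_in − V_min = 0.348513 − (-1) = 1.348513 V.
Divide by LSB: 1.348513 × 8192/2 = 5523.5092.
Truncating gives code 5523.

5523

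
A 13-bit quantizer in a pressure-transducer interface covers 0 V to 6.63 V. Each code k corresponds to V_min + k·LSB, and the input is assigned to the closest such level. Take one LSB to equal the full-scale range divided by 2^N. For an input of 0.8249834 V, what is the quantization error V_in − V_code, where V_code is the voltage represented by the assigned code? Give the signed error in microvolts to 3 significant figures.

Span = 6.63 V. LSB = 6.63 V / 2^13 ≈ 0.8093 mV.
(V_in − V_min)/LSB = (0.8249834 − (0)) × 8192/6.63 = 1019.3460 → nearest code k = 1019.
V_code = 0 + (1019/8192) × 6.63 = 0.8247033691 V.
e = 0.8249834 − (0.8247033691) = +280 µV.

+280 µV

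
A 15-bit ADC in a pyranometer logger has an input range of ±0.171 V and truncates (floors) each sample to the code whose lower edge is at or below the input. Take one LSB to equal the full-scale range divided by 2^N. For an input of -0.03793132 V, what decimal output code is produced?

Range = 0.171 − (-0.171) = 0.342 V. LSB = 0.342 V / 2^15 ≈ 10.44 µV.
code = ⌊(V_in − V_min)/LSB⌋ = ⌊(V_in − V_min) × 2^15 / range⌋
     = ⌊(-0.03793132 − (-0.171)) × 32768 / 0.342⌋ = ⌊0.13306868 × 32768/0.342⌋
     = ⌊12749.692⌋ = 12749.

12749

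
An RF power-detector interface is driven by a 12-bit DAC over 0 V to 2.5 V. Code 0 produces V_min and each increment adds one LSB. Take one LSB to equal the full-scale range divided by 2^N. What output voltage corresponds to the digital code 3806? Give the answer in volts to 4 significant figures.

2.323 V

Range is 2.5 V. LSB = 2.5 V / 2^12.
Output = V_min + (3806/4096) × range = 0 + 0.929199 × 2.5 V
      = 0 + 2.32300 = 2.32300 V.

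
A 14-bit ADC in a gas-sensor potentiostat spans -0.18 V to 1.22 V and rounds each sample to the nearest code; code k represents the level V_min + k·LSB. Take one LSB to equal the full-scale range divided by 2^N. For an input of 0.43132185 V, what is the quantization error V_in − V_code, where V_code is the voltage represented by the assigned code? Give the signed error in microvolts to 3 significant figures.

+18.1 µV

The full-scale span is 1.22 − (-0.18) = 1.4 V. LSB = 1.4 V / 2^14 ≈ 85.45 µV.
(V_in − V_min)/LSB = (0.43132185 − (-0.18)) × 16384/1.4 = 7154.2123 → nearest code k = 7154.
Reconstructed level: -0.18 + 7154 × 1.4/16384 V = 0.43130371094 V.
V_in − V_code = 0.43132185 − (0.43130371094) = +18.1 µV.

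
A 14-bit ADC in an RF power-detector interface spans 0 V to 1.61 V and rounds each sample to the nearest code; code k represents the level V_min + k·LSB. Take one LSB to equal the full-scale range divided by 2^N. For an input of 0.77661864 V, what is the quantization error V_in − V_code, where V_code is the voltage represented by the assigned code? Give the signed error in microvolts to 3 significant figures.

Span = 1.61 V. LSB = 1.61 V / 2^14 ≈ 98.27 µV.
(0.77661864 − (0)) / LSB = 0.77661864 × 16384/1.61 = 7903.1800. Nearest integer: k = 7903.
V_code = 0 + (7903/16384) × 1.61 = 0.77660095215 V.
e = 0.77661864 − (0.77660095215) = +17.7 µV.

+17.7 µV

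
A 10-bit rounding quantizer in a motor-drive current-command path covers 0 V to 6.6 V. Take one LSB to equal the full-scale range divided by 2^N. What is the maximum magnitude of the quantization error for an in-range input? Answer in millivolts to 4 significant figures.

V_FS = 6.6 V.
LSB = 6.6 V / 2^10 = 6.44531 mV.
A rounding quantizer has |error| ≤ LSB/2 = 3.223 mV.

3.223 mV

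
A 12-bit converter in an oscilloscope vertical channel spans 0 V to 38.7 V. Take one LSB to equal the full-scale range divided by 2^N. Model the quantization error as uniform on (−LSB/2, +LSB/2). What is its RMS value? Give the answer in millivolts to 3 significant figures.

2.73 mV

Full-scale range = 38.7 V.
LSB = 38.7 V ÷ 2^12 = 38.7/4096 V = 9.4482 mV.
For a uniform distribution on [−LSB/2, +LSB/2], V_rms = LSB/√12 = 9.4482 mV/3.4641 = 2.73 mV.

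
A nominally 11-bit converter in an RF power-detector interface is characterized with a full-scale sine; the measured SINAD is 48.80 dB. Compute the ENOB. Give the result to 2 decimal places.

ENOB = (48.80 − 1.76)/6.02 = 7.8140 bits.

7.81 bits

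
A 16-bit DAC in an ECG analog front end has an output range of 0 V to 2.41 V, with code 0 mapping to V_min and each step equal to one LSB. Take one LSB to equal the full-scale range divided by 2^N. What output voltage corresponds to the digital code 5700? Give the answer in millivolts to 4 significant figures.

209.6 mV

Full-scale range = 2.41 V. LSB = 2.41 V / 2^16.
V_out = 0 + 5700 × (2.41/65536) V
      = 0 + 0.209610 = 0.209610 V.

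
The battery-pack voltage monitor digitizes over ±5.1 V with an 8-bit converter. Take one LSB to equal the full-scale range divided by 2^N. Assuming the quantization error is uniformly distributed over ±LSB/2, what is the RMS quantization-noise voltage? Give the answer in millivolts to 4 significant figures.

11.50 mV

Full-scale range = 5.1 V − (-5.1 V) = 10.2 V.
LSB = 10.2 V / 2^8 = 39.8438 mV.
σ_q = LSB/√12 = 39.8438 mV/3.4641 = 11.50 mV.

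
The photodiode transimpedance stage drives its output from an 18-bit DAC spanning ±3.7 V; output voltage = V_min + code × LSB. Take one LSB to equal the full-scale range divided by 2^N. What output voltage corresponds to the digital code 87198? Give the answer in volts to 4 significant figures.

-1.239 V

Full-scale range = 3.7 V − (-3.7 V) = 7.4 V. LSB = 7.4 V / 2^18.
V_out = -3.7 + 87198 × (7.4/262144) V
      = -3.7 V + 2.46149 V = -1.23851 V.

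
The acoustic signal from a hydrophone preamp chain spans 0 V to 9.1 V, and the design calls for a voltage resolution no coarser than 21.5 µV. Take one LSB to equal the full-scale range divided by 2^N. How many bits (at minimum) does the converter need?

19 bits

Span = 9.1 V.
9.1 V / 21.5 µV = 423300. Since 2^18 = 262144 and 2^19 = 524288, N = 19.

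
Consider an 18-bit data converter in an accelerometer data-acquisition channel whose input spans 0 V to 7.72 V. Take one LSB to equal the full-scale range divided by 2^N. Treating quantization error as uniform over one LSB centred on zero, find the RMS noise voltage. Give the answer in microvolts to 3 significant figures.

Full-scale range = 7.72 V.
One LSB is 7.72 V / 262144 = 29.449 µV.
V_rms = LSB/√12 = 29.449 µV / √12 = 8.50 µV.

8.50 µV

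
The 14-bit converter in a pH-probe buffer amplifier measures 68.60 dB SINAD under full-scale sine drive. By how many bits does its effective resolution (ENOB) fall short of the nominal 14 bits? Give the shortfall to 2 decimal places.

2.90 bits

ENOB = (SINAD − 1.76)/6.02 = (68.60 − 1.76)/6.02 = 11.1030 bits.
Shortfall = 14 − 11.1030 = 2.8970 bits.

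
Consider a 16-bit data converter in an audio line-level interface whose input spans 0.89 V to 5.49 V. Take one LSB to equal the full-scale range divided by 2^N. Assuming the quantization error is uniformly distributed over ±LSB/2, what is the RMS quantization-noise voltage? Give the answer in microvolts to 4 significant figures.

20.26 µV

The full-scale span is 5.49 − (0.89) = 4.6 V.
LSB = 4.6 V / 2^16 = 70.1904 µV.
For a uniform distribution on [−LSB/2, +LSB/2], V_rms = LSB/√12 = 70.1904 µV/3.4641 = 20.26 µV.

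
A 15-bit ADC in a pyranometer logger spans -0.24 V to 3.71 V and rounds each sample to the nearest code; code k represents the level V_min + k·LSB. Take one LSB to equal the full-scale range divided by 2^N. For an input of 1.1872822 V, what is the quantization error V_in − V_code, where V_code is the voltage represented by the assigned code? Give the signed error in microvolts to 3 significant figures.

Range = 3.71 − (-0.24) = 3.95 V. LSB = 3.95 V / 2^15 ≈ 120.5 µV.
(1.1872822 − (-0.24)) / LSB = 1.4272822 × 32768/3.95 = 11840.2995. Nearest integer: k = 11840.
Reconstructed level: -0.24 + 11840 × 3.95/32768 V = 1.1872460938 V.
Error = V_in − V_code = 1.1872822 − (1.1872460938) = +36.1 µV.

+36.1 µV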